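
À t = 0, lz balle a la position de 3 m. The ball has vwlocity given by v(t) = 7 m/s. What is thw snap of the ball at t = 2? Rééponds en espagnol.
Para resolver esto, necesitamos tomar 3 derivadas de nuestra ecuación de la velocidad v(t) = 7. La derivada de la velocidad da la aceleración: a(t) = 0. Tomando d/dt de a(t), encontramos j(t) = 0. Tomando d/dt de j(t), encontramos s(t) = 0. De la ecuación del snap s(t) = 0, sustituimos t = 2 para obtener s = 0.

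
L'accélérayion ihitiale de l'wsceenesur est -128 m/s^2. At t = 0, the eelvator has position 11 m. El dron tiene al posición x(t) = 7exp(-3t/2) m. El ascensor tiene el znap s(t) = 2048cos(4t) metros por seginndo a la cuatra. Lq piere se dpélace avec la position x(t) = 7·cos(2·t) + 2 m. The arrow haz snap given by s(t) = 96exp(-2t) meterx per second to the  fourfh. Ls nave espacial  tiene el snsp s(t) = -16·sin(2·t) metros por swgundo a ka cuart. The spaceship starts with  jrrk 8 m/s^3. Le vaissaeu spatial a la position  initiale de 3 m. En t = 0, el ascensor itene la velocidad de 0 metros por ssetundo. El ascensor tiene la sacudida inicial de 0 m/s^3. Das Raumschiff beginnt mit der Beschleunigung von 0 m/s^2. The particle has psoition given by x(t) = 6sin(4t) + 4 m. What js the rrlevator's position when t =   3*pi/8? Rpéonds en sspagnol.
Necesitamos integrar nuestra ecuación del snap s(t) = 2048·cos(4·t) 4 veces. La integral del snap, con j(0) = 0, da la sacudida: j(t) = 512·sin(4·t). La antiderivada de la sacudida, con a(0) = -128, da la aceleración: a(t) = -128·cos(4·t). La integral de la aceleración es la velocidad. Usando v(0) = 0, obtenemos v(t) = -32·sin(4·t). Tomando ∫v(t)dt y aplicando x(0) = 11, encontramos x(t) = 8·cos(4·t) + 3. Usando x(t) = 8·cos(4·t) + 3 y sustituyendo t = 3*pi/8, encontramos x = 3.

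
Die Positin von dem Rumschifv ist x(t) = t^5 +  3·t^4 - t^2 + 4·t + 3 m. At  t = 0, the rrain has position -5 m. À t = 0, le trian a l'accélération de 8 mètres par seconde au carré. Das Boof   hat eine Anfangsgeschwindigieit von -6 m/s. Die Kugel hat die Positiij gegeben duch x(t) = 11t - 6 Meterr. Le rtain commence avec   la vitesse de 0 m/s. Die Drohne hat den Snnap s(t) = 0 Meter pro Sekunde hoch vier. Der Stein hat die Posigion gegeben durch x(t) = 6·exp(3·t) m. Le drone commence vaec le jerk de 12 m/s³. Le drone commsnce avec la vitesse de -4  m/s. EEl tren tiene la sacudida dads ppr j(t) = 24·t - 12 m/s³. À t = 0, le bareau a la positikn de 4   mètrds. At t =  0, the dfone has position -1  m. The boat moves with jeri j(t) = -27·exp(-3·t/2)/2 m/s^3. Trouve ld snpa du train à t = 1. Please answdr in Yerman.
Wir müssen unsere Gleichung für den Ruck j(t) = 24·t - 12 1-mal ableiten. Die Ableitung von dem Ruck ergibt den Snap: s(t) = 24. Mit s(t) = 24 und Einsetzen von t = 1, finden wir s = 24.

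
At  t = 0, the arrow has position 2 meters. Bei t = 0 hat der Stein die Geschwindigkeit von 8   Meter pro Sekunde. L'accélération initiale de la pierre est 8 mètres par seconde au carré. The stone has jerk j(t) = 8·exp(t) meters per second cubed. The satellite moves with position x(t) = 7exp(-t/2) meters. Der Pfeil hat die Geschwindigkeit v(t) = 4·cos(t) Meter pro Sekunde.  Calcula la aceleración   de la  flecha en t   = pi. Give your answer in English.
We must differentiate our velocity equation v(t) = 4·cos(t) 1 time. Taking d/dt of v(t), we find a(t) = -4·sin(t). Using a(t) = -4·sin(t) and substituting t = pi, we find a = 0.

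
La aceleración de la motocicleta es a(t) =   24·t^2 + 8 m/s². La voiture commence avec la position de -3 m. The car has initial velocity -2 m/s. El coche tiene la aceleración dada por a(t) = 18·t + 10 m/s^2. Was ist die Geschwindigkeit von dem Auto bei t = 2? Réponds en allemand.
Um dies zu lösen, müssen wir 1 Stammfunktion unserer Gleichung für die Beschleunigung a(t) = 18·t + 10 finden. Die Stammfunktion von der Beschleunigung, mit v(0) = -2, ergibt die Geschwindigkeit: v(t) = 9·t^2 + 10·t - 2. Mit v(t) = 9·t^2 + 10·t - 2 und Einsetzen von t = 2, finden wir v = 54.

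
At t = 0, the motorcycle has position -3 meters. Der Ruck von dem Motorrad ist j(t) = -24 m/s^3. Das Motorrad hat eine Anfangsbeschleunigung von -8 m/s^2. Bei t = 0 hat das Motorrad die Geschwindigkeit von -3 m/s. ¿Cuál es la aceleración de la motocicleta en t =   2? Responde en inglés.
We need to integrate our jerk equation j(t) = -24 1 time. Taking ∫j(t)dt and applying a(0) = -8, we find a(t) = -24·t - 8. We have acceleration a(t) = -24·t - 8. Substituting t = 2: a(2) = -56.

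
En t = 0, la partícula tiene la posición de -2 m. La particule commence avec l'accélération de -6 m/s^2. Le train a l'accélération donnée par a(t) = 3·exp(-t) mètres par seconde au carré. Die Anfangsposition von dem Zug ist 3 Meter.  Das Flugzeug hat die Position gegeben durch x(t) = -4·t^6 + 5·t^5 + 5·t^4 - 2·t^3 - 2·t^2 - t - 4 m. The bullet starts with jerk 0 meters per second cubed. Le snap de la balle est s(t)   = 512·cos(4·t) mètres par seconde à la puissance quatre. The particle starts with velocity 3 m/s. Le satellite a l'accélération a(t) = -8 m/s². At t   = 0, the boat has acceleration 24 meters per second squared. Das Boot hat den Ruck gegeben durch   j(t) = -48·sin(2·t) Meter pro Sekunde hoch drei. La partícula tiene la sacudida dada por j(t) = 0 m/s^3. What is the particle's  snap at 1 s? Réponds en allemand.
Wir müssen unsere Gleichung für den Ruck j(t) = 0 1-mal ableiten. Mit d/dt von j(t) finden wir s(t) = 0. Aus der Gleichung für den Snap s(t) = 0, setzen wir t = 1 ein und erhalten s = 0.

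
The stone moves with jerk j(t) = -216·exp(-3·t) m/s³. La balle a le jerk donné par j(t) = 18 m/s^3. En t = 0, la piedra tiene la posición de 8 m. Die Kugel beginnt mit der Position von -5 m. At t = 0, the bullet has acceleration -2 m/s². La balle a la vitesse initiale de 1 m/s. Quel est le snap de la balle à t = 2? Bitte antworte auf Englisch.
Starting from jerk j(t) = 18, we take 1 derivative. The derivative of jerk gives snap: s(t) = 0. Using s(t) = 0 and substituting t = 2, we find s = 0.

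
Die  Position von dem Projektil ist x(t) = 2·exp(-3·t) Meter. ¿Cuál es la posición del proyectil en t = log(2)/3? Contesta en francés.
En utilisant x(t) = 2·exp(-3·t) et en substituant t = log(2)/3, nous trouvons x = 1.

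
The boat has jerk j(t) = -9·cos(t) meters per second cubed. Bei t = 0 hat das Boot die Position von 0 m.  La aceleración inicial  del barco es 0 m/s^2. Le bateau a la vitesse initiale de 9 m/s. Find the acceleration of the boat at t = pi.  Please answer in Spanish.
Para resolver esto, necesitamos tomar 1 antiderivada de nuestra ecuación de la sacudida j(t) = -9·cos(t). Integrando la sacudida y usando la condición inicial a(0) = 0, obtenemos a(t) = -9·sin(t). Tenemos la aceleración a(t) = -9·sin(t). Sustituyendo t = pi: a(pi) = 0.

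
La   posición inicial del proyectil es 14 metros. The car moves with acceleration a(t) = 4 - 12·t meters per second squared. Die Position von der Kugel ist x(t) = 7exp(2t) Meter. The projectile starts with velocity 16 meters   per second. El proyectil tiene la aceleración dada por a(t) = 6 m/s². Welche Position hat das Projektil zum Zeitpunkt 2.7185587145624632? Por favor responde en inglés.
To solve this, we need to take 2 integrals of our acceleration equation a(t) = 6. The antiderivative of acceleration, with v(0) = 16, gives velocity: v(t) = 6·t + 16. The integral of velocity, with x(0) = 14, gives position: x(t) = 3·t^2 + 16·t + 14. Using x(t) = 3·t^2 + 16·t + 14 and substituting t = 2.7185587145624632, we find x = 79.6686238865699.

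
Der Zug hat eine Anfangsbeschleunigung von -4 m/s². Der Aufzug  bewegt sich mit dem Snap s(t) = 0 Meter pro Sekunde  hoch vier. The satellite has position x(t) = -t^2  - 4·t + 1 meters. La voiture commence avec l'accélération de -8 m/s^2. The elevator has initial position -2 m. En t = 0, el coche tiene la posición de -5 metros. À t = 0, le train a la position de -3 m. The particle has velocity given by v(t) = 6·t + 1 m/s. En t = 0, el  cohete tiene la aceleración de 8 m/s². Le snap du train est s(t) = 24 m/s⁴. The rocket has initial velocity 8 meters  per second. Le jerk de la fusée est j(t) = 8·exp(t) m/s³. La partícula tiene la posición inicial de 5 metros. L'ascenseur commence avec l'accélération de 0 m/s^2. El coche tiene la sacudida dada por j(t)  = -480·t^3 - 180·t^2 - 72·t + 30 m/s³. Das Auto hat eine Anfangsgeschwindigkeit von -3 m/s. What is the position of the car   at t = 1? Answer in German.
Ausgehend von dem Ruck j(t) = -480·t^3 - 180·t^2 - 72·t + 30, nehmen wir 3 Stammfunktionen. Die Stammfunktion von dem Ruck, mit a(0) = -8, ergibt die Beschleunigung: a(t) = -120·t^4 - 60·t^3 - 36·t^2 + 30·t - 8. Das Integral von der Beschleunigung, mit v(0) = -3, ergibt die Geschwindigkeit: v(t) = -24·t^5 - 15·t^4 - 12·t^3 + 15·t^2 - 8·t - 3. Durch Integration von der Geschwindigkeit und Verwendung der Anfangsbedingung x(0) = -5, erhalten wir x(t) = -4·t^6 - 3·t^5 - 3·t^4 + 5·t^3 - 4·t^2 - 3·t - 5. Aus der Gleichung für die Position x(t) = -4·t^6 - 3·t^5 - 3·t^4 + 5·t^3 - 4·t^2 - 3·t - 5, setzen wir t = 1 ein und erhalten x = -17.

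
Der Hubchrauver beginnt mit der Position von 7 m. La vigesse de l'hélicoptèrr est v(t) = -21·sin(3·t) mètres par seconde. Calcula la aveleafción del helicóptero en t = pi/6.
Para resolver esto, necesitamos tomar 1 derivada de nuestra ecuación de la velocidad v(t) = -21·sin(3·t). Tomando d/dt de v(t), encontramos a(t) = -63·cos(3·t). Usando a(t) = -63·cos(3·t) y sustituyendo t = pi/6, encontramos a = 0.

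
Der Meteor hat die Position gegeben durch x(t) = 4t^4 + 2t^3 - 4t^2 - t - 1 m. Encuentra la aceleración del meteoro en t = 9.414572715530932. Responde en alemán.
Ausgehend von der Position x(t) = 4·t^4 + 2·t^3 - 4·t^2 - t - 1, nehmen wir 2 Ableitungen. Die Ableitung von der Position ergibt die Geschwindigkeit: v(t) = 16·t^3 + 6·t^2 - 8·t - 1. Mit d/dt von v(t) finden wir a(t) = 48·t^2 + 12·t - 8. Aus der Gleichung für die Beschleunigung a(t) = 48·t^2 + 12·t - 8, setzen wir t = 9.414572715530932 ein und erhalten a = 4359.41548455530.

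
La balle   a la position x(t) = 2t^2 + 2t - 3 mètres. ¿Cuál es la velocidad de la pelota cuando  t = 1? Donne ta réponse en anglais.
To solve this, we need to take 1 derivative of our position equation x(t) = 2·t^2 + 2·t - 3. Taking d/dt of x(t), we find v(t) = 4·t + 2. Using v(t) = 4·t + 2 and substituting t = 1, we find v = 6.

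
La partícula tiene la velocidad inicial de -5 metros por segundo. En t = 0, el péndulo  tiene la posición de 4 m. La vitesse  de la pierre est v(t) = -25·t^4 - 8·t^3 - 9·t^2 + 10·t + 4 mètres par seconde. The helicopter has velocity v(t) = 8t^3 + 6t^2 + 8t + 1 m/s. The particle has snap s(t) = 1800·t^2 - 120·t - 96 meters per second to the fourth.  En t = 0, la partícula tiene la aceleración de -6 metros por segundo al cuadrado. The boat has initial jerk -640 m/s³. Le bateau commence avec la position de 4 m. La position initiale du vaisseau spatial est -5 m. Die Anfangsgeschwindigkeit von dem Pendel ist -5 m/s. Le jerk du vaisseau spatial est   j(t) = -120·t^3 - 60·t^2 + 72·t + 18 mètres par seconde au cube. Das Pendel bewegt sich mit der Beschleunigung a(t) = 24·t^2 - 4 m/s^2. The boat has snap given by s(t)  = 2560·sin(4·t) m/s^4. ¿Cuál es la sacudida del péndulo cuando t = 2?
Partiendo de la aceleración a(t) = 24·t^2 - 4, tomamos 1 derivada. Tomando d/dt de a(t), encontramos j(t) = 48·t. Tenemos la sacudida j(t) = 48·t. Sustituyendo t = 2: j(2) = 96.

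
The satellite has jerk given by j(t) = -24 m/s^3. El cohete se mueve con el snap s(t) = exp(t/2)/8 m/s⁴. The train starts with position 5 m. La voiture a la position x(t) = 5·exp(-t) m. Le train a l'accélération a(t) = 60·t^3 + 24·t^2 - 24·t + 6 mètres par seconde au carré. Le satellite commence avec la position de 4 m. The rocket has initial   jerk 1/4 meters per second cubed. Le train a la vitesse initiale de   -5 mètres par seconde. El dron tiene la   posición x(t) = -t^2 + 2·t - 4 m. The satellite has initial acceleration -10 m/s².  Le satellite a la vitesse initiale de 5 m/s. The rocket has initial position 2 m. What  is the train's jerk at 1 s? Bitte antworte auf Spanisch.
Debemos derivar nuestra ecuación de la aceleración a(t) = 60·t^3 + 24·t^2 - 24·t + 6 1 vez. Derivando la aceleración, obtenemos la sacudida: j(t) = 180·t^2 + 48·t - 24. Usando j(t) = 180·t^2 + 48·t - 24 y sustituyendo t = 1, encontramos j = 204.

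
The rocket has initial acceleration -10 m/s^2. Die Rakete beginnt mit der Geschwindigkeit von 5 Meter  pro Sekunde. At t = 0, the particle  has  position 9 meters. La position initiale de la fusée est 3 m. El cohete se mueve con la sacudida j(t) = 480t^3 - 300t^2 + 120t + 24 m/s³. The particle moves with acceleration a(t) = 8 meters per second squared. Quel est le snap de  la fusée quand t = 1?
Pour résoudre ceci, nous devons prendre 1 dérivée de notre équation du jerk j(t) = 480·t^3 - 300·t^2 + 120·t + 24. En dérivant le jerk, nous obtenons le snap: s(t) = 1440·t^2 - 600·t + 120. De l'équation du snap s(t) = 1440·t^2 - 600·t + 120, nous substituons t = 1 pour obtenir s = 960.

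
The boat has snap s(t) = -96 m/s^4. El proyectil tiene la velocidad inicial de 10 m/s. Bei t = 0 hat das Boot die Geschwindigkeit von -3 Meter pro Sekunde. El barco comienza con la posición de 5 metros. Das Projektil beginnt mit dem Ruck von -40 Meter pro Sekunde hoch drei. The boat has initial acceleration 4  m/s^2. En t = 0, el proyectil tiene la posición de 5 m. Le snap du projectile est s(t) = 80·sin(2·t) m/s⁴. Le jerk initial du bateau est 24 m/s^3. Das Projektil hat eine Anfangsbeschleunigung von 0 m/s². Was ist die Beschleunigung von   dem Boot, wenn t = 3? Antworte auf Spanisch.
Necesitamos integrar nuestra ecuación del snap s(t) = -96 2 veces. Tomando ∫s(t)dt y aplicando j(0) = 24, encontramos j(t) = 24 - 96·t. Tomando ∫j(t)dt y aplicando a(0) = 4, encontramos a(t) = -48·t^2 + 24·t + 4. Tenemos la aceleración a(t) = -48·t^2 + 24·t + 4. Sustituyendo t = 3: a(3) = -356.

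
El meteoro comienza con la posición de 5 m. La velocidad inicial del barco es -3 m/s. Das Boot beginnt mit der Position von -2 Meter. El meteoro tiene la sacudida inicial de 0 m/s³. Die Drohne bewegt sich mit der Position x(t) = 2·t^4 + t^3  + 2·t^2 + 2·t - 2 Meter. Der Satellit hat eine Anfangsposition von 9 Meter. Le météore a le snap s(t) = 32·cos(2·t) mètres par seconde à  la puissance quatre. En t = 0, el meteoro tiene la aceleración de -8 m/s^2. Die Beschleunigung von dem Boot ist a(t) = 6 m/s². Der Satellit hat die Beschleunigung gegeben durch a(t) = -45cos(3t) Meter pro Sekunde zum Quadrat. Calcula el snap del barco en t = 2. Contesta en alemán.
Wir müssen unsere Gleichung für die Beschleunigung a(t) = 6 2-mal ableiten. Durch Ableiten von der Beschleunigung erhalten wir den Ruck: j(t) = 0. Die Ableitung von dem Ruck ergibt den Snap: s(t) = 0. Aus der Gleichung für den Snap s(t) = 0, setzen wir t = 2 ein und erhalten s = 0.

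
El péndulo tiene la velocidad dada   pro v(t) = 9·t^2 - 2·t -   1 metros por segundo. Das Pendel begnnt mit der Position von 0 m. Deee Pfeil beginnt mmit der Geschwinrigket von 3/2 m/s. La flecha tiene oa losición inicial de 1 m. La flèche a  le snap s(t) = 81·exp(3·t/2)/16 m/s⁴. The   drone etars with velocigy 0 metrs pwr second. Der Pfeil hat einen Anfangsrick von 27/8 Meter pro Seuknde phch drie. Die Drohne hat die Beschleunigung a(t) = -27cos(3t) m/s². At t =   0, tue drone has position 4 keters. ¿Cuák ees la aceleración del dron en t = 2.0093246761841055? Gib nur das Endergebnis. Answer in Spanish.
La respuesta es -26.1254694607480.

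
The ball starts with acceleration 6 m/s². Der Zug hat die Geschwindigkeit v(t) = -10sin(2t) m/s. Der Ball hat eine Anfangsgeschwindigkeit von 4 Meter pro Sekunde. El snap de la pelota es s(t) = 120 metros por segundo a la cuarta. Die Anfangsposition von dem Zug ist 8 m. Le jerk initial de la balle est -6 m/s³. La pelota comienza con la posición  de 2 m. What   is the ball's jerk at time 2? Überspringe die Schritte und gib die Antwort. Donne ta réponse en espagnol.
La respuesta es 234.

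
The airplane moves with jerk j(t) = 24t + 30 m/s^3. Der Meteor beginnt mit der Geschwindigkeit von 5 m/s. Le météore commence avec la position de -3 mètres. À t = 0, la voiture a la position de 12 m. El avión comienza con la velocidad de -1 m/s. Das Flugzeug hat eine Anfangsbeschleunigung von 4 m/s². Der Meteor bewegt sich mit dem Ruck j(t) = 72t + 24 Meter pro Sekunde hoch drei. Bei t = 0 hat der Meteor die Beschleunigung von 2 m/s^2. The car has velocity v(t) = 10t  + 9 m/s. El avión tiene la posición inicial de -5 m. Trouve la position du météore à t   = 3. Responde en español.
Para resolver esto, necesitamos tomar 3 integrales de nuestra ecuación de la sacudida j(t) = 72·t + 24. La integral de la sacudida es la aceleración. Usando a(0) = 2, obtenemos a(t) = 36·t^2 + 24·t + 2. La antiderivada de la aceleración, con v(0) = 5, da la velocidad: v(t) = 12·t^3 + 12·t^2 + 2·t + 5. Integrando la velocidad y usando la condición inicial x(0) = -3, obtenemos x(t) = 3·t^4 + 4·t^3 + t^2 + 5·t - 3. Tenemos la posición x(t) = 3·t^4 + 4·t^3 + t^2 + 5·t - 3. Sustituyendo t = 3: x(3) = 372.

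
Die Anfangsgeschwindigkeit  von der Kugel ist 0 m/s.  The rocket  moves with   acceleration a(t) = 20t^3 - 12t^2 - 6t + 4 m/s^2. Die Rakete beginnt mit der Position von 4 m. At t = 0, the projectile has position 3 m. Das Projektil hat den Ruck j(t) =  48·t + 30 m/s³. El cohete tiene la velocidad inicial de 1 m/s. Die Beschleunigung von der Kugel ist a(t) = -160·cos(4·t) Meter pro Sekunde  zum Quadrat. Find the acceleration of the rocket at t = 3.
We have acceleration a(t) = 20·t^3 - 12·t^2 - 6·t + 4. Substituting t = 3: a(3) = 418.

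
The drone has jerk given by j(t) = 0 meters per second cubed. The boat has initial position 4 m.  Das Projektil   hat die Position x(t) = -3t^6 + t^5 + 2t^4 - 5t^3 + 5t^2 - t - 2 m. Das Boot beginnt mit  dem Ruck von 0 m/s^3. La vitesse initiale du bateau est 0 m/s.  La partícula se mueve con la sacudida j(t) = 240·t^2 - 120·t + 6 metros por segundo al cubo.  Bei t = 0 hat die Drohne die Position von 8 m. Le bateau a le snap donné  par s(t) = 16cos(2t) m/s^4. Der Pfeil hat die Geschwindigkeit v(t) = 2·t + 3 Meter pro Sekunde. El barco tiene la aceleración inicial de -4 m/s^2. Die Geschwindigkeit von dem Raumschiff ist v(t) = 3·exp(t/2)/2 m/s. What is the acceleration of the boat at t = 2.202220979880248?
To solve this, we need to take 2 antiderivatives of our snap equation s(t) = 16·cos(2·t). The antiderivative of snap is jerk. Using j(0) = 0, we get j(t) = 8·sin(2·t). Finding the antiderivative of j(t) and using a(0) = -4: a(t) = -4·cos(2·t). We have acceleration a(t) = -4·cos(2·t). Substituting t = 2.202220979880248: a(2.202220979880248) = 1.21241149508065.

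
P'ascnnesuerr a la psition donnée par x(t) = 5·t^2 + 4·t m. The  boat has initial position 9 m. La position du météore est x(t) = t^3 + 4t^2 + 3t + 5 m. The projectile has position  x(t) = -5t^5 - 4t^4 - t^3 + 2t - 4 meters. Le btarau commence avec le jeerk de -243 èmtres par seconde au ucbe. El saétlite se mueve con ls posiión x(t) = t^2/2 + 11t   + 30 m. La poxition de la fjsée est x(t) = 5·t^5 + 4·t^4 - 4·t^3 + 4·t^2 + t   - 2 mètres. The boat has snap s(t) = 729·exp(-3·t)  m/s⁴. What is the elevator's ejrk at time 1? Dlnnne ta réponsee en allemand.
Um dies zu lösen, müssen wir 3 Ableitungen unserer Gleichung für die Position x(t) = 5·t^2 + 4·t nehmen. Die Ableitung von der Position ergibt die Geschwindigkeit: v(t) = 10·t + 4. Die Ableitung von der Geschwindigkeit ergibt die Beschleunigung: a(t) = 10. Mit d/dt von a(t) finden wir j(t) = 0. Mit j(t) = 0 und Einsetzen von t = 1, finden wir j = 0.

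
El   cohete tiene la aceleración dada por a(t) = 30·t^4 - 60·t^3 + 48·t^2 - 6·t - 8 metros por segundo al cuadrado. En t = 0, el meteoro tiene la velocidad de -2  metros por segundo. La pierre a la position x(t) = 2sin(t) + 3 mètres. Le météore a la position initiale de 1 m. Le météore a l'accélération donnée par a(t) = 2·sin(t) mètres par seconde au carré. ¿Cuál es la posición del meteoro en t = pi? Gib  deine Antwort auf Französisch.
Nous devons intégrer notre équation de l'accélération a(t) = 2·sin(t) 2 fois. La primitive de l'accélération est la vitesse. En utilisant v(0) = -2, nous obtenons v(t) = -2·cos(t). En intégrant la vitesse et en utilisant la condition initiale x(0) = 1, nous obtenons x(t) = 1 - 2·sin(t). Nous avons la position x(t) = 1 - 2·sin(t). En substituant t = pi: x(pi) = 1.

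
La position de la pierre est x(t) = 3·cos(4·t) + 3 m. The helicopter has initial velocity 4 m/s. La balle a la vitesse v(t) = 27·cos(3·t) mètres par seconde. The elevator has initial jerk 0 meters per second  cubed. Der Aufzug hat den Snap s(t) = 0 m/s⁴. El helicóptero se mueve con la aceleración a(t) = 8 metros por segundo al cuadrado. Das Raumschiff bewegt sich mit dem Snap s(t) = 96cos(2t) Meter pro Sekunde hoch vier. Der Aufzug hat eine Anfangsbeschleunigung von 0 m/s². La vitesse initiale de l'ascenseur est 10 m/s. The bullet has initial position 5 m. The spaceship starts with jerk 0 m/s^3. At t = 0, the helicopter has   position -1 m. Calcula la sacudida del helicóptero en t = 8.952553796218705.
Para resolver esto, necesitamos tomar 1 derivada de nuestra ecuación de la aceleración a(t) = 8. Derivando la aceleración, obtenemos la sacudida: j(t) = 0. Usando j(t) = 0 y sustituyendo t = 8.952553796218705, encontramos j = 0.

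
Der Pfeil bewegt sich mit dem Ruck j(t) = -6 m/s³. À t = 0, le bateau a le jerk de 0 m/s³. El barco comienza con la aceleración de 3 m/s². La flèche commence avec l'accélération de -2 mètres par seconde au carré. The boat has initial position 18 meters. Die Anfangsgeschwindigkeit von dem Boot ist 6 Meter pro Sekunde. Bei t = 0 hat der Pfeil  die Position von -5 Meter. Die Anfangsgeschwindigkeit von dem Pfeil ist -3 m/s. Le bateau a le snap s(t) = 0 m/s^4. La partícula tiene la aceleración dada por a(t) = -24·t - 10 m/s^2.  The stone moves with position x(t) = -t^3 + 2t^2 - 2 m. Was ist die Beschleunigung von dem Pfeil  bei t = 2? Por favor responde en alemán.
Wir müssen die Stammfunktion unserer Gleichung für den Ruck j(t) = -6 1-mal finden. Mit ∫j(t)dt und Anwendung von a(0) = -2, finden wir a(t) = -6·t - 2. Mit a(t) = -6·t - 2 und Einsetzen von t = 2, finden wir a = -14.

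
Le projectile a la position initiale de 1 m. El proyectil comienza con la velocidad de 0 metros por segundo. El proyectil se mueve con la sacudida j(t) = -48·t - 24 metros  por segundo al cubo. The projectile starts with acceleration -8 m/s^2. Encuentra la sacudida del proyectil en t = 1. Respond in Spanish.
De la ecuación de la sacudida j(t) = -48·t - 24, sustituimos t = 1 para obtener j = -72.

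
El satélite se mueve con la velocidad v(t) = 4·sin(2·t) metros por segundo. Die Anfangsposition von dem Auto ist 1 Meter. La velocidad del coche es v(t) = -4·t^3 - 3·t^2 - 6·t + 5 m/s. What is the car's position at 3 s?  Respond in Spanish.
Para resolver esto, necesitamos tomar 1 antiderivada de nuestra ecuación de la velocidad v(t) = -4·t^3 - 3·t^2 - 6·t + 5. La antiderivada de la velocidad, con x(0) = 1, da la posición: x(t) = -t^4 - t^3 - 3·t^2 + 5·t + 1. Tenemos la posición x(t) = -t^4 - t^3 - 3·t^2 + 5·t + 1. Sustituyendo t = 3: x(3) = -119.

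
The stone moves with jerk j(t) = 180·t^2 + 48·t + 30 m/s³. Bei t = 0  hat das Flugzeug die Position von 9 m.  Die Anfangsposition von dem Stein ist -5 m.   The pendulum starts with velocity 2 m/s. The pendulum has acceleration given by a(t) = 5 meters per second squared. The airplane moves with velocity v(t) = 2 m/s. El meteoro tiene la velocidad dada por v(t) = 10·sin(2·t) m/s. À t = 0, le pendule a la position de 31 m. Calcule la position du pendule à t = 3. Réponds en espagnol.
Partiendo de la aceleración a(t) = 5, tomamos 2 antiderivadas. La integral de la aceleración es la velocidad. Usando v(0) = 2, obtenemos v(t) = 5·t + 2. La integral de la velocidad, con x(0) = 31, da la posición: x(t) = 5·t^2/2 + 2·t + 31. Usando x(t) = 5·t^2/2 + 2·t + 31 y sustituyendo t = 3, encontramos x = 119/2.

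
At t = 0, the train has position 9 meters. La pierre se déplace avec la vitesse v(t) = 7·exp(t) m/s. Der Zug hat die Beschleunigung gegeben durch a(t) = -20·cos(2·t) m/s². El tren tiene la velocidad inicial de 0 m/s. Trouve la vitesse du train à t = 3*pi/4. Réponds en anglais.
To solve this, we need to take 1 antiderivative of our acceleration equation a(t) = -20·cos(2·t). The antiderivative of acceleration is velocity. Using v(0) = 0, we get v(t) = -10·sin(2·t). Using v(t) = -10·sin(2·t) and substituting t = 3*pi/4, we find v = 10.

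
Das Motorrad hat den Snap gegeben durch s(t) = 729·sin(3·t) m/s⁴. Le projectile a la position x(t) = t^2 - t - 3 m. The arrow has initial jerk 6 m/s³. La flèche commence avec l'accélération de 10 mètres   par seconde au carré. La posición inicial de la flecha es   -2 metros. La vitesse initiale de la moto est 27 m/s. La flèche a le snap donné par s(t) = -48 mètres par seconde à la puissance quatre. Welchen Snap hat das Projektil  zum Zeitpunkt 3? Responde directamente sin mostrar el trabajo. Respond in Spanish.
La respuesta es 0.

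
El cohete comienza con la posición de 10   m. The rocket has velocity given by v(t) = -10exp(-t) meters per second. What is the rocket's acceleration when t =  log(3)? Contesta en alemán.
Um dies zu lösen, müssen wir 1 Ableitung unserer Gleichung für die Geschwindigkeit v(t) = -10·exp(-t) nehmen. Durch Ableiten von der Geschwindigkeit erhalten wir die Beschleunigung: a(t) = 10·exp(-t). Wir haben die Beschleunigung a(t) = 10·exp(-t). Durch Einsetzen von t = log(3): a(log(3)) = 10/3.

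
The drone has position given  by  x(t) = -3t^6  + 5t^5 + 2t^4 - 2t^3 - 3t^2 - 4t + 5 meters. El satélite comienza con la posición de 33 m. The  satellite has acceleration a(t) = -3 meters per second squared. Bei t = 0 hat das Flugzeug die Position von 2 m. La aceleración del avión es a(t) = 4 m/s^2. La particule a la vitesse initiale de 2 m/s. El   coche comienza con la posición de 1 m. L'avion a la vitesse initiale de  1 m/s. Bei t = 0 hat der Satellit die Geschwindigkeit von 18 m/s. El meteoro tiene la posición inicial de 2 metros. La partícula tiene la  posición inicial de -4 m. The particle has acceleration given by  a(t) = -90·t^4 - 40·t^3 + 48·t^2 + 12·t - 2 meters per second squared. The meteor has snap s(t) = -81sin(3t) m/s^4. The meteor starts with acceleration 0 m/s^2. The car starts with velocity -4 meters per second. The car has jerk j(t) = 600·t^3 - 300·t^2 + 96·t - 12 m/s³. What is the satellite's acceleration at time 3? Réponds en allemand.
Mit a(t) = -3 und Einsetzen von t = 3, finden wir a = -3.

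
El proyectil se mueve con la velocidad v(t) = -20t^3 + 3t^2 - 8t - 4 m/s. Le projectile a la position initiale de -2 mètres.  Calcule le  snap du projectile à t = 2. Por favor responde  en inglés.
We must differentiate our velocity equation v(t) = -20·t^3 + 3·t^2 - 8·t - 4 3 times. The derivative of velocity gives acceleration: a(t) = -60·t^2 + 6·t - 8. Taking d/dt of a(t), we find j(t) = 6 - 120·t. Taking d/dt of j(t), we find s(t) = -120. We have snap s(t) = -120. Substituting t = 2: s(2) = -120.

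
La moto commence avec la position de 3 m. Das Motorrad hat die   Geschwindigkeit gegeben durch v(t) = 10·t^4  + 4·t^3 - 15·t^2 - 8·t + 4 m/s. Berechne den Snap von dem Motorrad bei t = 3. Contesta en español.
Debemos derivar nuestra ecuación de la velocidad v(t) = 10·t^4 + 4·t^3 - 15·t^2 - 8·t + 4 3 veces. Derivando la velocidad, obtenemos la aceleración: a(t) = 40·t^3 + 12·t^2 - 30·t - 8. Tomando d/dt de a(t), encontramos j(t) = 120·t^2 + 24·t - 30. Tomando d/dt de j(t), encontramos s(t) = 240·t + 24. De la ecuación del snap s(t) = 240·t + 24, sustituimos t = 3 para obtener s = 744.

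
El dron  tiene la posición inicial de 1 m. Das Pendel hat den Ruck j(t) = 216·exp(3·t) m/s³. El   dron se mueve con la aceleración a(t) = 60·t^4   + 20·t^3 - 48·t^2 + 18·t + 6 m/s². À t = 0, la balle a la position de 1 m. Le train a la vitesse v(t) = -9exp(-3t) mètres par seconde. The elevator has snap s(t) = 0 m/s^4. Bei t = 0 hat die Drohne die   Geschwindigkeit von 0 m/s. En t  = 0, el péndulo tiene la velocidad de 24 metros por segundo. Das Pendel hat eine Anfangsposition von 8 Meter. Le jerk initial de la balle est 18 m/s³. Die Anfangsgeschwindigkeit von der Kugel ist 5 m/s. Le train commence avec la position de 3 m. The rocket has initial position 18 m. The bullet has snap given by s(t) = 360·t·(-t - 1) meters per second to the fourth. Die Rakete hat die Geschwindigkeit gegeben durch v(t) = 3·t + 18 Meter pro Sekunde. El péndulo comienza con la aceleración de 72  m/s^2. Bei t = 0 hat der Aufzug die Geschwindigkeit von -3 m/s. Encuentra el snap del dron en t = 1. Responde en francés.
En partant de l'accélération a(t) = 60·t^4 + 20·t^3 - 48·t^2 + 18·t + 6, nous prenons 2 dérivées. En dérivant l'accélération, nous obtenons le jerk: j(t) = 240·t^3 + 60·t^2 - 96·t + 18. En prenant d/dt de j(t), nous trouvons s(t) = 720·t^2 + 120·t - 96. En utilisant s(t) = 720·t^2 + 120·t - 96 et en substituant t = 1, nous trouvons s = 744.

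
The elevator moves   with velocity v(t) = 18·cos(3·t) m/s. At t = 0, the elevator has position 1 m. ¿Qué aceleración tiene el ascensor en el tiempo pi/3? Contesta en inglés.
Starting from velocity v(t) = 18·cos(3·t), we take 1 derivative. Taking d/dt of v(t), we find a(t) = -54·sin(3·t). Using a(t) = -54·sin(3·t) and substituting t = pi/3, we find a = 0.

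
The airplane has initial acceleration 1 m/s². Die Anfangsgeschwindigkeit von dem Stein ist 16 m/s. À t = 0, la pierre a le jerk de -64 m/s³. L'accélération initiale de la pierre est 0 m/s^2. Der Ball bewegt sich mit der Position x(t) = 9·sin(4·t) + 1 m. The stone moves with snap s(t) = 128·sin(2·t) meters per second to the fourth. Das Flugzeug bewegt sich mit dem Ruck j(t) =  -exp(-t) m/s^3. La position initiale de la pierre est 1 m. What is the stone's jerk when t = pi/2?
To solve this, we need to take 1 integral of our snap equation s(t) = 128·sin(2·t). Integrating snap and using the initial condition j(0) = -64, we get j(t) = -64·cos(2·t). Using j(t) = -64·cos(2·t) and substituting t = pi/2, we find j = 64.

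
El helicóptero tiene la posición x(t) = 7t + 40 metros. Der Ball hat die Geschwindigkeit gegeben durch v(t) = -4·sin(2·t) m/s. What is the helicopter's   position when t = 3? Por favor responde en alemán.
Wir haben die Position x(t) = 7·t + 40. Durch Einsetzen von t = 3: x(3) = 61.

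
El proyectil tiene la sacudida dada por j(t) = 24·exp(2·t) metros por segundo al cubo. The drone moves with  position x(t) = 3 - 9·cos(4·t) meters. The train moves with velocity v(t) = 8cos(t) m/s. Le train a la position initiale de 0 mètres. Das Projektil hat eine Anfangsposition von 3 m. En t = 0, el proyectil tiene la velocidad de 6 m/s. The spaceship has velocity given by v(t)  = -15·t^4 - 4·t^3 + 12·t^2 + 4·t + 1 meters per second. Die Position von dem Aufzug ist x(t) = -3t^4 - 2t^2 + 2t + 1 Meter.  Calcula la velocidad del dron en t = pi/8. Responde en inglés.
We must differentiate our position equation x(t) = 3 - 9·cos(4·t) 1 time. Taking d/dt of x(t), we find v(t) = 36·sin(4·t). Using v(t) = 36·sin(4·t) and substituting t = pi/8, we find v = 36.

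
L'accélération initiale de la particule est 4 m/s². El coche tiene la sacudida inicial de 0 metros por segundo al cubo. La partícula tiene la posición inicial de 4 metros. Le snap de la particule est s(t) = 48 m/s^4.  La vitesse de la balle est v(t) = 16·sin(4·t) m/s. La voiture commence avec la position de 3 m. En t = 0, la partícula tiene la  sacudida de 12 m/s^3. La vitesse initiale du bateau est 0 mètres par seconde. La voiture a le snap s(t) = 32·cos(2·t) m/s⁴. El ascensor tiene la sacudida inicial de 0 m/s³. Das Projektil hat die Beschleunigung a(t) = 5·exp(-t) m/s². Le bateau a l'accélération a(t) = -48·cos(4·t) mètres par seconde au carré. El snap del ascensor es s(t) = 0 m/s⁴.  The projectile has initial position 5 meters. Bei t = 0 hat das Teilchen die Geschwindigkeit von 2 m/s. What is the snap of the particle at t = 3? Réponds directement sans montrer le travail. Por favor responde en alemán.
Bei t = 3, s = 48.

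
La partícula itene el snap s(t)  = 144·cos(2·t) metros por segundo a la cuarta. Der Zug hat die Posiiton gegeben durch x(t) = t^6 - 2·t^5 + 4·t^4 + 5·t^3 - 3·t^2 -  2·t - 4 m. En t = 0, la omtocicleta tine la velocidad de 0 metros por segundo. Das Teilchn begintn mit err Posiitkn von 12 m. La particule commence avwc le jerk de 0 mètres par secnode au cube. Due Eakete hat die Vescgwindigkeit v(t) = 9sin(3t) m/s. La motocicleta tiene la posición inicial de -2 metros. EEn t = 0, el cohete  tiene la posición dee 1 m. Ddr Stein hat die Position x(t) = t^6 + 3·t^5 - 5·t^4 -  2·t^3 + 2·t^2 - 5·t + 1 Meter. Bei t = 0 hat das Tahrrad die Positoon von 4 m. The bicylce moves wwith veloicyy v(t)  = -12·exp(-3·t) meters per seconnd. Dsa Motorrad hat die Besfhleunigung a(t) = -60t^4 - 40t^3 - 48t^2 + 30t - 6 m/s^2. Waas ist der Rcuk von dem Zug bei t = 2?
Um dies zu lösen, müssen wir 3 Ableitungen unserer Gleichung für die Position x(t) = t^6 - 2·t^5 + 4·t^4 + 5·t^3 - 3·t^2 - 2·t - 4 nehmen. Mit d/dt von x(t) finden wir v(t) = 6·t^5 - 10·t^4 + 16·t^3 + 15·t^2 - 6·t - 2. Die Ableitung von der Geschwindigkeit ergibt die Beschleunigung: a(t) = 30·t^4 - 40·t^3 + 48·t^2 + 30·t - 6. Die Ableitung von der Beschleunigung ergibt den Ruck: j(t) = 120·t^3 - 120·t^2 + 96·t + 30. Aus der Gleichung für den Ruck j(t) = 120·t^3 - 120·t^2 + 96·t + 30, setzen wir t = 2 ein und erhalten j = 702.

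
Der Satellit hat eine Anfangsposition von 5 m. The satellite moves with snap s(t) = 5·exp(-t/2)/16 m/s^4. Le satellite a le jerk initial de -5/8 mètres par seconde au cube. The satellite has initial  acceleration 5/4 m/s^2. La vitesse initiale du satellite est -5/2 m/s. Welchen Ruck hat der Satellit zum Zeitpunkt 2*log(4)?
Um dies zu lösen, müssen wir 1 Integral unserer Gleichung für den Snap s(t) = 5·exp(-t/2)/16 finden. Durch Integration von dem Snap und Verwendung der Anfangsbedingung j(0) = -5/8, erhalten wir j(t) = -5·exp(-t/2)/8. Aus der Gleichung für den Ruck j(t) = -5·exp(-t/2)/8, setzen wir t = 2*log(4) ein und erhalten j = -5/32.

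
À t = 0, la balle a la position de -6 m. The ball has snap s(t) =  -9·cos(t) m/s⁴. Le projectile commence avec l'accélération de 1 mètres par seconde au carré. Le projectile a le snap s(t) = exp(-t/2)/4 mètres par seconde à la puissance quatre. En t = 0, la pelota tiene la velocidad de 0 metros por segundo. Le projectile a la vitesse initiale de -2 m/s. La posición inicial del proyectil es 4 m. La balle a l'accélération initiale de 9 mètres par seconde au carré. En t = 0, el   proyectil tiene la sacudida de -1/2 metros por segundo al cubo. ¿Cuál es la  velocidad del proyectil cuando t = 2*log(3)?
Debemos encontrar la integral de nuestra ecuación del snap s(t) = exp(-t/2)/4 3 veces. La antiderivada del snap es la sacudida. Usando j(0) = -1/2, obtenemos j(t) = -exp(-t/2)/2. Tomando ∫j(t)dt y aplicando a(0) = 1, encontramos a(t) = exp(-t/2). La antiderivada de la aceleración, con v(0) = -2, da la velocidad: v(t) = -2·exp(-t/2). Tenemos la velocidad v(t) = -2·exp(-t/2). Sustituyendo t = 2*log(3): v(2*log(3)) = -2/3.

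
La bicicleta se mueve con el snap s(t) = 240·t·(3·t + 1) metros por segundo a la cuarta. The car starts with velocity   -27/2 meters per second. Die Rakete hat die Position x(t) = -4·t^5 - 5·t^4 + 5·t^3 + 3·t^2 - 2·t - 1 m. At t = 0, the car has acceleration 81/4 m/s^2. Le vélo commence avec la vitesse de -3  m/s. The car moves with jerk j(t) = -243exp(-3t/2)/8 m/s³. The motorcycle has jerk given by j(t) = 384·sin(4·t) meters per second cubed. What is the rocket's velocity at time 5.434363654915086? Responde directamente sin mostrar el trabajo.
At t = 5.434363654915086, v = -20179.3399646943.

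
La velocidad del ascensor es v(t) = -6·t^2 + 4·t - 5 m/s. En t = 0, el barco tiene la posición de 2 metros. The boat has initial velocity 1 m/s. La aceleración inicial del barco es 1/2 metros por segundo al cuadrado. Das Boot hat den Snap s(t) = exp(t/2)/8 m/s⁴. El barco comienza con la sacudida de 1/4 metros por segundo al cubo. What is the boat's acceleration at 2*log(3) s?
We must find the antiderivative of our snap equation s(t) = exp(t/2)/8 2 times. Finding the antiderivative of s(t) and using j(0) = 1/4: j(t) = exp(t/2)/4. The antiderivative of jerk is acceleration. Using a(0) = 1/2, we get a(t) = exp(t/2)/2. From the given acceleration equation a(t) = exp(t/2)/2, we substitute t = 2*log(3) to get a = 3/2.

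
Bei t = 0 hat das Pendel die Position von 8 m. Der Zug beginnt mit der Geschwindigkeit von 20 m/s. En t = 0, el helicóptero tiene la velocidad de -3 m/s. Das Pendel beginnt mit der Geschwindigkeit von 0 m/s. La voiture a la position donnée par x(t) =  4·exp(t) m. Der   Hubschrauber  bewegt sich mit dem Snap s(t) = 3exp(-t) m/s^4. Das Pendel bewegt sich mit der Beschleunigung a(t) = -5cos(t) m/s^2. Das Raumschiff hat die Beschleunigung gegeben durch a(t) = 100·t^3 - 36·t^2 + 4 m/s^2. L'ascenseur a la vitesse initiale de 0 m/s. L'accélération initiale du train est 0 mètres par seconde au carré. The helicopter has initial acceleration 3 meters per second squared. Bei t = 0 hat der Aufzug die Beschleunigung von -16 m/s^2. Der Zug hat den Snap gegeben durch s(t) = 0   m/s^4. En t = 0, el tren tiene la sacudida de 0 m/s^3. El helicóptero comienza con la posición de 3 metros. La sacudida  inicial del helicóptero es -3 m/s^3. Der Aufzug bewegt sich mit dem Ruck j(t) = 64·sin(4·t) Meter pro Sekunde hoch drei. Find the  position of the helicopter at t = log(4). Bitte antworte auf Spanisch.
Partiendo del snap s(t) = 3·exp(-t), tomamos 4 antiderivadas. Tomando ∫s(t)dt y aplicando j(0) = -3, encontramos j(t) = -3·exp(-t). Integrando la sacudida y usando la condición inicial a(0) = 3, obtenemos a(t) = 3·exp(-t). Integrando la aceleración y usando la condición inicial v(0) = -3, obtenemos v(t) = -3·exp(-t). Integrando la velocidad y usando la condición inicial x(0) = 3, obtenemos x(t) = 3·exp(-t). Tenemos la posición x(t) = 3·exp(-t). Sustituyendo t = log(4): x(log(4)) = 3/4.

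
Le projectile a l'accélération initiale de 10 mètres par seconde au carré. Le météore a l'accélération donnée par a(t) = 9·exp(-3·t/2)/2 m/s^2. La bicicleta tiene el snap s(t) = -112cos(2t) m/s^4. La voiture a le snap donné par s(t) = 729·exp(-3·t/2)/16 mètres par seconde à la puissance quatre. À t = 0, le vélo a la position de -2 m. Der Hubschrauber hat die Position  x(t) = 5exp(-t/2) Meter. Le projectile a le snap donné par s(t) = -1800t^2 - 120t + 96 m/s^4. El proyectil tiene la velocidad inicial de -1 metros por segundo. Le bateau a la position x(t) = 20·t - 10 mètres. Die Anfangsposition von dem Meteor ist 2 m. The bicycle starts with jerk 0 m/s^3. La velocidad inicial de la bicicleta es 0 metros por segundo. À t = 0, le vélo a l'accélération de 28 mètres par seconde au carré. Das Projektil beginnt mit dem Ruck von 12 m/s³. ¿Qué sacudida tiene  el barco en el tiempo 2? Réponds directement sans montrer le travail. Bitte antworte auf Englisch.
The jerk at t = 2 is j = 0.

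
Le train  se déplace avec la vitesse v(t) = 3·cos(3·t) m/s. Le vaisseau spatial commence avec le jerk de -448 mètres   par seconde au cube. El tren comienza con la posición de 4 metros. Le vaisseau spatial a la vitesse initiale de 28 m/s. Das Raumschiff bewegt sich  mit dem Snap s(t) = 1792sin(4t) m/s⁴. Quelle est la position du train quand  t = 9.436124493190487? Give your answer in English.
To solve this, we need to take 1 integral of our velocity equation v(t) = 3·cos(3·t). Finding the integral of v(t) and using x(0) = 4: x(t) = sin(3·t) + 4. Using x(t) = sin(3·t) + 4 and substituting t = 9.436124493190487, we find x = 3.96596697593640.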